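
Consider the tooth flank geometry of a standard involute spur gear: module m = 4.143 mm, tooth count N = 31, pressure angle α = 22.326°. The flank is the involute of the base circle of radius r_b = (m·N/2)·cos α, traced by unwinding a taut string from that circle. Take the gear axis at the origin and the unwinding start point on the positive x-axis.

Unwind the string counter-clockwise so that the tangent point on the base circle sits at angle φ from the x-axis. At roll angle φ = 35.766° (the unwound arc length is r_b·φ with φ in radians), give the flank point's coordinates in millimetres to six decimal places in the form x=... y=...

x=69.873041 y=4.631370

pitch radius r_p = m·N/2 = 4.143·31/2 = 64.216500
base radius r_b = r_p·cos α = 64.216500·cos 22.326° = 59.402666
roll angle φ = 35.766° = 0.62423446 rad
x = r_b·(cos φ + φ·sin φ) = 59.402666·(0.81141080 + 0.62423446·0.58447628) = 69.873041
y = r_b·(sin φ − φ·cos φ) = 59.402666·(0.58447628 − 0.62423446·0.81141080) = 4.631370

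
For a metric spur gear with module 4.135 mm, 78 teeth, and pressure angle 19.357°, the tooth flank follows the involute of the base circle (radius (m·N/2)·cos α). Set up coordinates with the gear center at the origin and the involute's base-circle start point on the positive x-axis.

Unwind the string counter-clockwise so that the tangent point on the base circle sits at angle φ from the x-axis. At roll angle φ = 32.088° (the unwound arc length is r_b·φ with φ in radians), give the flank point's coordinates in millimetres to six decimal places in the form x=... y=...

x=174.170841 y=8.632264

pitch radius r_p = m·N/2 = 4.135·78/2 = 161.265000
base radius r_b = r_p·cos α = 161.265000·cos 19.357° = 152.148960
roll angle φ = 32.088° = 0.56004125 rad
x = r_b·(cos φ + φ·sin φ) = 152.148960·(0.84723320 + 0.56004125·0.53122115) = 174.170841
y = r_b·(sin φ − φ·cos φ) = 152.148960·(0.53122115 − 0.56004125·0.84723320) = 8.632264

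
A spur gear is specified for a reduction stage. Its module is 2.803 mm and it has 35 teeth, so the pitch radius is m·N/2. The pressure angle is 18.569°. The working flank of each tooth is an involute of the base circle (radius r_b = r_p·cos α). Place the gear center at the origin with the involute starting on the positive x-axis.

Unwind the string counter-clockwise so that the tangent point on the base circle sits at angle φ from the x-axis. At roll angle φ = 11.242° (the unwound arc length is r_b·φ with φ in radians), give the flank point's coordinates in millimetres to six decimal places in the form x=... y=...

x=47.385336 y=0.116630

pitch radius r_p = m·N/2 = 2.803·35/2 = 49.052500
base radius r_b = r_p·cos α = 49.052500·cos 18.569° = 46.498868
roll angle φ = 11.242° = 0.19620991 rad
x = r_b·(cos φ + φ·sin φ) = 46.498868·(0.98081251 + 0.19620991·0.19495338) = 47.385336
y = r_b·(sin φ − φ·cos φ) = 46.498868·(0.19495338 − 0.19620991·0.98081251) = 0.116630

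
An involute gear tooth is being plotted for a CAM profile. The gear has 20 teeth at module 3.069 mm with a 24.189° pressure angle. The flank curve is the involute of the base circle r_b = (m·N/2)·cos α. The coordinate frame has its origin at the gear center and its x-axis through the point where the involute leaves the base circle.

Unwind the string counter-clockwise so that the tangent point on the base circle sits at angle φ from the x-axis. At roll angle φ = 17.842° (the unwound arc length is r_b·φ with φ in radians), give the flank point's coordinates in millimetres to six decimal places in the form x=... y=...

pitch radius r_p = m·N/2 = 3.069·20/2 = 30.690000
base radius r_b = r_p·cos α = 30.690000·cos 24.189° = 27.995381
roll angle φ = 17.842° = 0.31140165 rad
x = r_b·(cos φ + φ·sin φ) = 27.995381·(0.95190505 + 0.31140165·0.30639317) = 29.320021
y = r_b·(sin φ − φ·cos φ) = 27.995381·(0.30639317 − 0.31140165·0.95190505) = 0.279068

x=29.320021 y=0.279068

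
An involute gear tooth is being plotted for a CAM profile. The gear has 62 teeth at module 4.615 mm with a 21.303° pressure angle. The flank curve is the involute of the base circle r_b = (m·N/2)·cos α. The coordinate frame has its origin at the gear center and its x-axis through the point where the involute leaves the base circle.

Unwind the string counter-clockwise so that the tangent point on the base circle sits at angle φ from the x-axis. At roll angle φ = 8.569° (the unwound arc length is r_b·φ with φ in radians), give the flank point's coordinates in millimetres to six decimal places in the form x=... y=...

x=134.772029 y=0.148295

pitch radius r_p = m·N/2 = 4.615·62/2 = 143.065000
base radius r_b = r_p·cos α = 143.065000·cos 21.303° = 133.289684
roll angle φ = 8.569° = 0.14955726 rad
x = r_b·(cos φ + φ·sin φ) = 133.289684·(0.98883714 + 0.14955726·0.14900035) = 134.772029
y = r_b·(sin φ − φ·cos φ) = 133.289684·(0.14900035 − 0.14955726·0.98883714) = 0.148295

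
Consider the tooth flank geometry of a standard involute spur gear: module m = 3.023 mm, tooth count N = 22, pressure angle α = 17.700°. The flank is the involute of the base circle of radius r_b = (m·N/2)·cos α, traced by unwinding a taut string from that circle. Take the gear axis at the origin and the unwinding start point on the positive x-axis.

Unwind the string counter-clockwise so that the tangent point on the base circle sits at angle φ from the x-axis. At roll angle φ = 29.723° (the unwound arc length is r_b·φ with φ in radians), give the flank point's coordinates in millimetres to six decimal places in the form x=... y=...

x=35.658972 y=1.434912

pitch radius r_p = m·N/2 = 3.023·22/2 = 33.253000
base radius r_b = r_p·cos α = 33.253000·cos 17.700° = 31.678852
roll angle φ = 29.723° = 0.51876421 rad
x = r_b·(cos φ + φ·sin φ) = 31.678852·(0.86843255 + 0.51876421·0.49580732) = 35.658972
y = r_b·(sin φ − φ·cos φ) = 31.678852·(0.49580732 − 0.51876421·0.86843255) = 1.434912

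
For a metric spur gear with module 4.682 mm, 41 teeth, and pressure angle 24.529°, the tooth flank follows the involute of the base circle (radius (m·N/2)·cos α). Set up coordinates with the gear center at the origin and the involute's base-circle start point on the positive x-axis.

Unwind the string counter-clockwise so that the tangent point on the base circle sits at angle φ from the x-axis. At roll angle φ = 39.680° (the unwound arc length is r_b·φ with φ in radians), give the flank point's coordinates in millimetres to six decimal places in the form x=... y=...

x=105.814097 y=9.212114

pitch radius r_p = m·N/2 = 4.682·41/2 = 95.981000
base radius r_b = r_p·cos α = 95.981000·cos 24.529° = 87.318836
roll angle φ = 39.680° = 0.69254665 rad
x = r_b·(cos φ + φ·sin φ) = 87.318836·(0.76962248 + 0.69254665·0.63849921) = 105.814097
y = r_b·(sin φ − φ·cos φ) = 87.318836·(0.63849921 − 0.69254665·0.76962248) = 9.212114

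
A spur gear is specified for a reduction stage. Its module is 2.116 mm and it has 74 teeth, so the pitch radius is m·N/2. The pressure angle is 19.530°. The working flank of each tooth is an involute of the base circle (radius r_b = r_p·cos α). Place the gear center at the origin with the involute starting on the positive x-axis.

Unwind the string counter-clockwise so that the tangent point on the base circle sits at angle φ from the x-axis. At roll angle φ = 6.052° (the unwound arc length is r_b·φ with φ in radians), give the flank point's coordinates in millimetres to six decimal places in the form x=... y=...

pitch radius r_p = m·N/2 = 2.116·74/2 = 78.292000
base radius r_b = r_p·cos α = 78.292000·cos 19.530° = 73.787594
roll angle φ = 6.052° = 0.10562733 rad
x = r_b·(cos φ + φ·sin φ) = 73.787594·(0.99442662 + 0.10562733·0.10543102) = 74.198075
y = r_b·(sin φ − φ·cos φ) = 73.787594·(0.10543102 − 0.10562733·0.99442662) = 0.028954

x=74.198075 y=0.028954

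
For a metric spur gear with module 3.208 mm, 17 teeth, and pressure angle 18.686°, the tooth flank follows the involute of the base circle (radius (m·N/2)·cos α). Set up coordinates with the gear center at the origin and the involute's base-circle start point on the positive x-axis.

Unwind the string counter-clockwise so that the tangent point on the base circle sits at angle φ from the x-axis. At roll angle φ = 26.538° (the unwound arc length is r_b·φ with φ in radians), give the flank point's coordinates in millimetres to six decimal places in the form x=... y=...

x=28.454570 y=0.837347

pitch radius r_p = m·N/2 = 3.208·17/2 = 27.268000
base radius r_b = r_p·cos α = 27.268000·cos 18.686° = 25.830665
roll angle φ = 26.538° = 0.46317548 rad
x = r_b·(cos φ + φ·sin φ) = 25.830665·(0.89463824 + 0.46317548·0.44679126) = 28.454570
y = r_b·(sin φ − φ·cos φ) = 25.830665·(0.44679126 − 0.46317548·0.89463824) = 0.837347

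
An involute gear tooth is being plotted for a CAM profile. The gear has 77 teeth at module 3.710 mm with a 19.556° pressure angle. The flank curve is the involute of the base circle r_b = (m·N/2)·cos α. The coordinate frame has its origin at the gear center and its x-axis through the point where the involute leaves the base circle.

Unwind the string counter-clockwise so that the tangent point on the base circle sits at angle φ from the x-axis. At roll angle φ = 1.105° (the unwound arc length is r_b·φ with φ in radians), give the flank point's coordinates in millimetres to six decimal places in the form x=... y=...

x=134.620561 y=0.000322

pitch radius r_p = m·N/2 = 3.710·77/2 = 142.835000
base radius r_b = r_p·cos α = 142.835000·cos 19.556° = 134.595532
roll angle φ = 1.105° = 0.01928589 rad
x = r_b·(cos φ + φ·sin φ) = 134.595532·(0.99981403 + 0.01928589·0.01928469) = 134.620561
y = r_b·(sin φ − φ·cos φ) = 134.595532·(0.01928469 − 0.01928589·0.99981403) = 0.000322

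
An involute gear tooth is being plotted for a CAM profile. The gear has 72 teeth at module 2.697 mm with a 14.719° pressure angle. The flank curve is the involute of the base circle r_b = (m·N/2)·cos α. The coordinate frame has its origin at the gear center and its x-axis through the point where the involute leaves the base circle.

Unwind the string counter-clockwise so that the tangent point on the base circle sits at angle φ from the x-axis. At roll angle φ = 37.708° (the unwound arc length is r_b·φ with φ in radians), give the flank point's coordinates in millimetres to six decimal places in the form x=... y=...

pitch radius r_p = m·N/2 = 2.697·72/2 = 97.092000
base radius r_b = r_p·cos α = 97.092000·cos 14.719° = 93.905785
roll angle φ = 37.708° = 0.65812875 rad
x = r_b·(cos φ + φ·sin φ) = 93.905785·(0.79113814 + 0.65812875·0.61163751) = 112.092929
y = r_b·(sin φ − φ·cos φ) = 93.905785·(0.61163751 − 0.65812875·0.79113814) = 8.542304

x=112.092929 y=8.542304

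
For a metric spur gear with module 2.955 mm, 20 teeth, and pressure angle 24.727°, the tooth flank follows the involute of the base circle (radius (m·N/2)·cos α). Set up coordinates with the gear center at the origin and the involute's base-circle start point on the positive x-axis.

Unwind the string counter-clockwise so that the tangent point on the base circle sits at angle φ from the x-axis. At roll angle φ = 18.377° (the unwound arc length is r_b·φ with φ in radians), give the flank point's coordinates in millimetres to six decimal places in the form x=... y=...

x=28.185885 y=0.292181

pitch radius r_p = m·N/2 = 2.955·20/2 = 29.550000
base radius r_b = r_p·cos α = 29.550000·cos 24.727° = 26.840595
roll angle φ = 18.377° = 0.32073916 rad
x = r_b·(cos φ + φ·sin φ) = 26.840595·(0.94900264 + 0.32073916·0.31526811) = 28.185885
y = r_b·(sin φ − φ·cos φ) = 26.840595·(0.31526811 − 0.32073916·0.94900264) = 0.292181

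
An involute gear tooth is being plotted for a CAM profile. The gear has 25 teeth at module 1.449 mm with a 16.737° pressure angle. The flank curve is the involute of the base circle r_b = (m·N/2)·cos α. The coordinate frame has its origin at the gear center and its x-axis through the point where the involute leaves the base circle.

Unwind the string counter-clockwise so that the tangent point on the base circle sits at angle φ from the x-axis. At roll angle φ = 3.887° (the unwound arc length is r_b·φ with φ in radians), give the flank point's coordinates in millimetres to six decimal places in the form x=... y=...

pitch radius r_p = m·N/2 = 1.449·25/2 = 18.112500
base radius r_b = r_p·cos α = 18.112500·cos 16.737° = 17.345195
roll angle φ = 3.887° = 0.06784095 rad
x = r_b·(cos φ + φ·sin φ) = 17.345195·(0.99769969 + 0.06784095·0.06778892) = 17.385064
y = r_b·(sin φ − φ·cos φ) = 17.345195·(0.06778892 − 0.06784095·0.99769969) = 0.001804

x=17.385064 y=0.001804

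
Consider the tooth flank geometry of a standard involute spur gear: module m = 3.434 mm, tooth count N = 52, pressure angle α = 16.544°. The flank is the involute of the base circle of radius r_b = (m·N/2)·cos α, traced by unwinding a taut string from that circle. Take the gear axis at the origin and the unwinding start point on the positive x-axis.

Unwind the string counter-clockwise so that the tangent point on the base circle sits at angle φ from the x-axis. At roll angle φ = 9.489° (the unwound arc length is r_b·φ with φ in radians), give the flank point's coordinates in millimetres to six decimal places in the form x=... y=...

pitch radius r_p = m·N/2 = 3.434·52/2 = 89.284000
base radius r_b = r_p·cos α = 89.284000·cos 16.544° = 85.587762
roll angle φ = 9.489° = 0.16561429 rad
x = r_b·(cos φ + φ·sin φ) = 85.587762·(0.98631727 + 0.16561429·0.16485825) = 86.753481
y = r_b·(sin φ − φ·cos φ) = 85.587762·(0.16485825 − 0.16561429·0.98631727) = 0.129239

x=86.753481 y=0.129239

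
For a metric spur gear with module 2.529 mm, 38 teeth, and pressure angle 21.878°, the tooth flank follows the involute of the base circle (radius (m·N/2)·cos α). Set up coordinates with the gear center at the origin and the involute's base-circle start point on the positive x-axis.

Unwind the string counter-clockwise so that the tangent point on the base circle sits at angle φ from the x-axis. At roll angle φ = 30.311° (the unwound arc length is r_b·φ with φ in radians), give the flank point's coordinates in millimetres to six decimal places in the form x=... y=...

x=50.400235 y=2.139680

pitch radius r_p = m·N/2 = 2.529·38/2 = 48.051000
base radius r_b = r_p·cos α = 48.051000·cos 21.878° = 44.590338
roll angle φ = 30.311° = 0.52902675 rad
x = r_b·(cos φ + φ·sin φ) = 44.590338·(0.86329867 + 0.52902675·0.50469337) = 50.400235
y = r_b·(sin φ − φ·cos φ) = 44.590338·(0.50469337 − 0.52902675·0.86329867) = 2.139680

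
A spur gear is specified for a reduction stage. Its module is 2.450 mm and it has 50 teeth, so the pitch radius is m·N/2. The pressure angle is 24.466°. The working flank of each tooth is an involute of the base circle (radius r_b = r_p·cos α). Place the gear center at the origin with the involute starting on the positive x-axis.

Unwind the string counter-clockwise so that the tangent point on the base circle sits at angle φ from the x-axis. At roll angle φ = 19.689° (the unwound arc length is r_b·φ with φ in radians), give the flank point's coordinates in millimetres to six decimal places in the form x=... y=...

x=58.945336 y=0.745231

pitch radius r_p = m·N/2 = 2.450·50/2 = 61.250000
base radius r_b = r_p·cos α = 61.250000·cos 24.466° = 55.750191
roll angle φ = 19.689° = 0.34363788 rad
x = r_b·(cos φ + φ·sin φ) = 55.750191·(0.94153525 + 0.34363788·0.33691450) = 58.945336
y = r_b·(sin φ − φ·cos φ) = 55.750191·(0.33691450 − 0.34363788·0.94153525) = 0.745231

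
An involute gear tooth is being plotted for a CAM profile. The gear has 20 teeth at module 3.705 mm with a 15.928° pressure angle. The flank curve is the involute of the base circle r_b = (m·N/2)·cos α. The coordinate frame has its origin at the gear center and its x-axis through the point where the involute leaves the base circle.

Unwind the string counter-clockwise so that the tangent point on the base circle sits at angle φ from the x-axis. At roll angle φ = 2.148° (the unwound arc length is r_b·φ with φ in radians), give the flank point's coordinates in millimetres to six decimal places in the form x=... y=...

x=35.652579 y=0.000626

pitch radius r_p = m·N/2 = 3.705·20/2 = 37.050000
base radius r_b = r_p·cos α = 37.050000·cos 15.928° = 35.627551
roll angle φ = 2.148° = 0.03748967 rad
x = r_b·(cos φ + φ·sin φ) = 35.627551·(0.99929734 + 0.03748967·0.03748089) = 35.652579
y = r_b·(sin φ − φ·cos φ) = 35.627551·(0.03748089 − 0.03748967·0.99929734) = 0.000626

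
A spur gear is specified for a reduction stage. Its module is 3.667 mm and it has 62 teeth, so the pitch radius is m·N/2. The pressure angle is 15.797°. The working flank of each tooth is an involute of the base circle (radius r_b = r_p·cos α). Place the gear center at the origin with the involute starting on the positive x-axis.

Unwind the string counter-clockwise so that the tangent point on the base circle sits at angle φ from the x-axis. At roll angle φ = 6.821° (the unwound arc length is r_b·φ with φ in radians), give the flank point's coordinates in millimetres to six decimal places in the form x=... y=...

pitch radius r_p = m·N/2 = 3.667·62/2 = 113.677000
base radius r_b = r_p·cos α = 113.677000·cos 15.797° = 109.383675
roll angle φ = 6.821° = 0.11904891 rad
x = r_b·(cos φ + φ·sin φ) = 109.383675·(0.99292204 + 0.11904891·0.11876790) = 110.156059
y = r_b·(sin φ − φ·cos φ) = 109.383675·(0.11876790 − 0.11904891·0.99292204) = 0.061432

x=110.156059 y=0.061432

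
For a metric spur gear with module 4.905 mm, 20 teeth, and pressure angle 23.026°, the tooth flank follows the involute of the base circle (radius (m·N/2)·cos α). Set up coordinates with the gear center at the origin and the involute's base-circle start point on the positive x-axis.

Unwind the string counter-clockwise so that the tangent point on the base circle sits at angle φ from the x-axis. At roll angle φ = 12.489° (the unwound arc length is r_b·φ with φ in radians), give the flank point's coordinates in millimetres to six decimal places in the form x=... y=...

x=46.201768 y=0.155099

pitch radius r_p = m·N/2 = 4.905·20/2 = 49.050000
base radius r_b = r_p·cos α = 49.050000·cos 23.026° = 45.142061
roll angle φ = 12.489° = 0.21797417 rad
x = r_b·(cos φ + φ·sin φ) = 45.142061·(0.97633754 + 0.21797417·0.21625217) = 46.201768
y = r_b·(sin φ − φ·cos φ) = 45.142061·(0.21625217 − 0.21797417·0.97633754) = 0.155099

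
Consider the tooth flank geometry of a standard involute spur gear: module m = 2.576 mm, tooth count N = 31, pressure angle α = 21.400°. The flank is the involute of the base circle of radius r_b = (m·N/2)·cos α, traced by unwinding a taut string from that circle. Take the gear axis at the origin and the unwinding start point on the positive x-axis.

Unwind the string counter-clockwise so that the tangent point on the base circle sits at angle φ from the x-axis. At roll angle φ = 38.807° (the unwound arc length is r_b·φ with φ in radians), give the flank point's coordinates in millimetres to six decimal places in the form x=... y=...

pitch radius r_p = m·N/2 = 2.576·31/2 = 39.928000
base radius r_b = r_p·cos α = 39.928000·cos 21.400° = 37.175197
roll angle φ = 38.807° = 0.67730992 rad
x = r_b·(cos φ + φ·sin φ) = 37.175197·(0.77926141 + 0.67730992·0.62669902) = 44.748932
y = r_b·(sin φ − φ·cos φ) = 37.175197·(0.62669902 − 0.67730992·0.77926141) = 3.676535

x=44.748932 y=3.676535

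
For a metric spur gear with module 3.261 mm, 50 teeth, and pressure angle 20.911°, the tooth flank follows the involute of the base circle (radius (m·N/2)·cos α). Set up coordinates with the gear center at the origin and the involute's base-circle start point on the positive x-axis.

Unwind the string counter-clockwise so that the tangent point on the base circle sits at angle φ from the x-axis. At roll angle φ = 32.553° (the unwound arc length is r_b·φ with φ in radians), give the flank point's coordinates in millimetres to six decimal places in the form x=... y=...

x=87.472722 y=4.507133

pitch radius r_p = m·N/2 = 3.261·50/2 = 81.525000
base radius r_b = r_p·cos α = 81.525000·cos 20.911° = 76.155435
roll angle φ = 32.553° = 0.56815703 rad
x = r_b·(cos φ + φ·sin φ) = 76.155435·(0.84289407 + 0.56815703·0.53807954) = 87.472722
y = r_b·(sin φ − φ·cos φ) = 76.155435·(0.53807954 − 0.56815703·0.84289407) = 4.507133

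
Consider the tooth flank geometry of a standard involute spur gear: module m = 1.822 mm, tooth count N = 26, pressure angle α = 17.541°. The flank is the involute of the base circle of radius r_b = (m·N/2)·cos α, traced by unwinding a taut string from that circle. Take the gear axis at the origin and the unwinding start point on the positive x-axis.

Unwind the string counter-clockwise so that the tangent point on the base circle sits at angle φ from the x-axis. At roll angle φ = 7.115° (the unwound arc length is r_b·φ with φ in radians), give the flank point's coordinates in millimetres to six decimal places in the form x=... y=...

x=22.758102 y=0.014394

pitch radius r_p = m·N/2 = 1.822·26/2 = 23.686000
base radius r_b = r_p·cos α = 23.686000·cos 17.541° = 22.584637
roll angle φ = 7.115° = 0.12418018 rad
x = r_b·(cos φ + φ·sin φ) = 22.584637·(0.99229955 + 0.12418018·0.12386126) = 22.758102
y = r_b·(sin φ − φ·cos φ) = 22.584637·(0.12386126 − 0.12418018·0.99229955) = 0.014394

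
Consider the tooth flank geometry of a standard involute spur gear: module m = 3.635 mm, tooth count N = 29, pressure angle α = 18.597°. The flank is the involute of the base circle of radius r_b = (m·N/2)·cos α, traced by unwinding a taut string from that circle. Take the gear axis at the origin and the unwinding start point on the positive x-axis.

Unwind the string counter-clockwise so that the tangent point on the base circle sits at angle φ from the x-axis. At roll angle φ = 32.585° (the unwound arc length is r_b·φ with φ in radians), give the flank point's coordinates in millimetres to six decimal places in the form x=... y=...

pitch radius r_p = m·N/2 = 3.635·29/2 = 52.707500
base radius r_b = r_p·cos α = 52.707500·cos 18.597° = 49.955384
roll angle φ = 32.585° = 0.56871554 rad
x = r_b·(cos φ + φ·sin φ) = 49.955384·(0.84259342 + 0.56871554·0.53855021) = 57.392506
y = r_b·(sin φ − φ·cos φ) = 49.955384·(0.53855021 − 0.56871554·0.84259342) = 2.965064

x=57.392506 y=2.965064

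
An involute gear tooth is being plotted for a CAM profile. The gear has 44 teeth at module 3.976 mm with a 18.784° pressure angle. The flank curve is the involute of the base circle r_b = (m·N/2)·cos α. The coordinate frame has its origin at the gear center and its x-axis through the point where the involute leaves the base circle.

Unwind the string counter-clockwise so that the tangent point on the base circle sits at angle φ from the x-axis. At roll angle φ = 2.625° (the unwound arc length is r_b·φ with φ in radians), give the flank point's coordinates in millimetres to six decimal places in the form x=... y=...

pitch radius r_p = m·N/2 = 3.976·44/2 = 87.472000
base radius r_b = r_p·cos α = 87.472000·cos 18.784° = 82.813173
roll angle φ = 2.625° = 0.04581489 rad
x = r_b·(cos φ + φ·sin φ) = 82.813173·(0.99895068 + 0.04581489·0.04579887) = 82.900040
y = r_b·(sin φ − φ·cos φ) = 82.813173·(0.04579887 − 0.04581489·0.99895068) = 0.002654

x=82.900040 y=0.002654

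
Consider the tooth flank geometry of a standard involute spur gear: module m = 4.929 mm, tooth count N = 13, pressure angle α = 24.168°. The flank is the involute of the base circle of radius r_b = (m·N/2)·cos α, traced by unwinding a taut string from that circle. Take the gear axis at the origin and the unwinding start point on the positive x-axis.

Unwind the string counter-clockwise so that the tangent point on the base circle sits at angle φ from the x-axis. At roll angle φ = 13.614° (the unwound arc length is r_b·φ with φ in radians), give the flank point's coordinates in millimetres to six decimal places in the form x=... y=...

pitch radius r_p = m·N/2 = 4.929·13/2 = 32.038500
base radius r_b = r_p·cos α = 32.038500·cos 24.168° = 29.230291
roll angle φ = 13.614° = 0.23760912 rad
x = r_b·(cos φ + φ·sin φ) = 29.230291·(0.97190352 + 0.23760912·0.23537960) = 30.043824
y = r_b·(sin φ − φ·cos φ) = 29.230291·(0.23537960 − 0.23760912·0.97190352) = 0.129971

x=30.043824 y=0.129971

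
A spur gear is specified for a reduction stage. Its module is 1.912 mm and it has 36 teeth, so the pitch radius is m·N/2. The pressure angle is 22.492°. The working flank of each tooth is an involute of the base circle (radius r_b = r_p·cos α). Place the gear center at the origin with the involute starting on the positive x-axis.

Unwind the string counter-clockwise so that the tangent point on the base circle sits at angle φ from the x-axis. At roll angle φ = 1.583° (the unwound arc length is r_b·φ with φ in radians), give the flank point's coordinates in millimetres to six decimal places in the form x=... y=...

x=31.810211 y=0.000224

pitch radius r_p = m·N/2 = 1.912·36/2 = 34.416000
base radius r_b = r_p·cos α = 34.416000·cos 22.492° = 31.798077
roll angle φ = 1.583° = 0.02762856 rad
x = r_b·(cos φ + φ·sin φ) = 31.798077·(0.99961836 + 0.02762856·0.02762505) = 31.810211
y = r_b·(sin φ − φ·cos φ) = 31.798077·(0.02762505 − 0.02762856·0.99961836) = 0.000224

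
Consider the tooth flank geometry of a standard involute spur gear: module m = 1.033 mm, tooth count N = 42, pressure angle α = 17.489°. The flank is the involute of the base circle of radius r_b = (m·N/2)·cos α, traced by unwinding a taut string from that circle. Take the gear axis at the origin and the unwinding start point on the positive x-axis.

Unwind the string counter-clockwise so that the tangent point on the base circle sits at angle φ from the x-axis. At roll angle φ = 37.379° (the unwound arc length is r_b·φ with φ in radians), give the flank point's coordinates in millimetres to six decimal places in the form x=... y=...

pitch radius r_p = m·N/2 = 1.033·42/2 = 21.693000
base radius r_b = r_p·cos α = 21.693000·cos 17.489° = 20.690234
roll angle φ = 37.379° = 0.65238662 rad
x = r_b·(cos φ + φ·sin φ) = 20.690234·(0.79463718 + 0.65238662·0.60708463) = 24.635677
y = r_b·(sin φ − φ·cos φ) = 20.690234·(0.60708463 − 0.65238662·0.79463718) = 1.834685

x=24.635677 y=1.834685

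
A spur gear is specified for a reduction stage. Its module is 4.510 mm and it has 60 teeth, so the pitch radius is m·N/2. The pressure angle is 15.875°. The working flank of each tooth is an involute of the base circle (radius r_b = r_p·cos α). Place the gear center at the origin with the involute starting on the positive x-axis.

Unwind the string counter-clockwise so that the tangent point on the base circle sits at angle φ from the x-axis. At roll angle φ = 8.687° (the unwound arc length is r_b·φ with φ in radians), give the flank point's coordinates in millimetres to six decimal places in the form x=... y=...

x=131.626978 y=0.150845

pitch radius r_p = m·N/2 = 4.510·60/2 = 135.300000
base radius r_b = r_p·cos α = 135.300000·cos 15.875° = 130.139760
roll angle φ = 8.687° = 0.15161675 rad
x = r_b·(cos φ + φ·sin φ) = 130.139760·(0.98852818 + 0.15161675·0.15103653) = 131.626978
y = r_b·(sin φ − φ·cos φ) = 130.139760·(0.15103653 − 0.15161675·0.98852818) = 0.150845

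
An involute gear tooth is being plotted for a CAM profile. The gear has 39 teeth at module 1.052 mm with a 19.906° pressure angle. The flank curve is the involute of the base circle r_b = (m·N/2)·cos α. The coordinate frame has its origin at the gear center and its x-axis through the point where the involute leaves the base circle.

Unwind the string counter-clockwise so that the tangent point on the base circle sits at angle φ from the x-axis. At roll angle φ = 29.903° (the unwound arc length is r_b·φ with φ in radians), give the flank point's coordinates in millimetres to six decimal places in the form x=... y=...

pitch radius r_p = m·N/2 = 1.052·39/2 = 20.514000
base radius r_b = r_p·cos α = 20.514000·cos 19.906° = 19.288339
roll angle φ = 29.903° = 0.52190581 rad
x = r_b·(cos φ + φ·sin φ) = 19.288339·(0.86687065 + 0.52190581·0.49853313) = 21.739077
y = r_b·(sin φ − φ·cos φ) = 19.288339·(0.49853313 − 0.52190581·0.86687065) = 0.889353

x=21.739077 y=0.889353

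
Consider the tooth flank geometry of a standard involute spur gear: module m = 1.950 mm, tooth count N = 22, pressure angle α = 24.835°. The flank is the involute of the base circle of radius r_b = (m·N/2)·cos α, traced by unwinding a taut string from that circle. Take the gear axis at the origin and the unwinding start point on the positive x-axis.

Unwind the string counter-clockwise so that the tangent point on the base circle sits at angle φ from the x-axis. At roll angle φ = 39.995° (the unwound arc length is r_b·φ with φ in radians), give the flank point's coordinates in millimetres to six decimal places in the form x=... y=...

x=23.646686 y=2.101362

pitch radius r_p = m·N/2 = 1.950·22/2 = 21.450000
base radius r_b = r_p·cos α = 21.450000·cos 24.835° = 19.466327
roll angle φ = 39.995° = 0.69804443 rad
x = r_b·(cos φ + φ·sin φ) = 19.466327·(0.76610053 + 0.69804443·0.64272076) = 23.646686
y = r_b·(sin φ − φ·cos φ) = 19.466327·(0.64272076 − 0.69804443·0.76610053) = 2.101362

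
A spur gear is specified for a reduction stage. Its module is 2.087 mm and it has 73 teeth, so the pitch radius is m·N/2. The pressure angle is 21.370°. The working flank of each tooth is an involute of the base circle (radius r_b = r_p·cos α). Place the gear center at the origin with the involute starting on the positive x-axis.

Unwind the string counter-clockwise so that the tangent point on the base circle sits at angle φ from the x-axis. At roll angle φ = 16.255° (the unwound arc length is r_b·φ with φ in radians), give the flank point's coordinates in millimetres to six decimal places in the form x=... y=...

x=73.735818 y=0.535614

pitch radius r_p = m·N/2 = 2.087·73/2 = 76.175500
base radius r_b = r_p·cos α = 76.175500·cos 21.370° = 70.938186
roll angle φ = 16.255° = 0.28370327 rad
x = r_b·(cos φ + φ·sin φ) = 70.938186·(0.96002543 + 0.28370327·0.27991279) = 73.735818
y = r_b·(sin φ − φ·cos φ) = 70.938186·(0.27991279 − 0.28370327·0.96002543) = 0.535614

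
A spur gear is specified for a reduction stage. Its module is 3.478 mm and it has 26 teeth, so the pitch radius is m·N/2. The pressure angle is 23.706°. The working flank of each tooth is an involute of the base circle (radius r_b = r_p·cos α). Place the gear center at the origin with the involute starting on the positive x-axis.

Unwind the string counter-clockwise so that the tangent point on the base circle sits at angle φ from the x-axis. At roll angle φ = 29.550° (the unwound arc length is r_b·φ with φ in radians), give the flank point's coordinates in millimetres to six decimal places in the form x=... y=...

x=46.544005 y=1.843213

pitch radius r_p = m·N/2 = 3.478·26/2 = 45.214000
base radius r_b = r_p·cos α = 45.214000·cos 23.706° = 41.398865
roll angle φ = 29.550° = 0.51574479 rad
x = r_b·(cos φ + φ·sin φ) = 41.398865·(0.86992564 + 0.51574479·0.49318290) = 46.544005
y = r_b·(sin φ − φ·cos φ) = 41.398865·(0.49318290 − 0.51574479·0.86992564) = 1.843213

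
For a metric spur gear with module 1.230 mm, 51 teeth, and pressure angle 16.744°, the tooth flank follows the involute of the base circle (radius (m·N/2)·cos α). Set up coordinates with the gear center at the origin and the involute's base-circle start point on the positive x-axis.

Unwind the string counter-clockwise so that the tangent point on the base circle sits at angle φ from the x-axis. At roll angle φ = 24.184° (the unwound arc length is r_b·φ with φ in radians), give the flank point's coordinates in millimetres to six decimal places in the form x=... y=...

x=32.592716 y=0.739551

pitch radius r_p = m·N/2 = 1.230·51/2 = 31.365000
base radius r_b = r_p·cos α = 31.365000·cos 16.744° = 30.035172
roll angle φ = 24.184° = 0.42209043 rad
x = r_b·(cos φ + φ·sin φ) = 30.035172·(0.91223455 + 0.42209043·0.40966831) = 32.592716
y = r_b·(sin φ − φ·cos φ) = 30.035172·(0.40966831 − 0.42209043·0.91223455) = 0.739551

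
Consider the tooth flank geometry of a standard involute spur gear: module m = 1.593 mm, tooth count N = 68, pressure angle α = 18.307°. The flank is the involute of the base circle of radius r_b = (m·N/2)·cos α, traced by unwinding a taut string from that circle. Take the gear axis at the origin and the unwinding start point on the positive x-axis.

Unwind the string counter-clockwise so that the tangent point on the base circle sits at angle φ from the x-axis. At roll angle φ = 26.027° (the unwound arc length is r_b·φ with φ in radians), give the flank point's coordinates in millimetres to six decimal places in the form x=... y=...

pitch radius r_p = m·N/2 = 1.593·68/2 = 54.162000
base radius r_b = r_p·cos α = 54.162000·cos 18.307° = 51.420705
roll angle φ = 26.027° = 0.45425684 rad
x = r_b·(cos φ + φ·sin φ) = 51.420705·(0.89858737 + 0.45425684·0.43879464) = 56.455452
y = r_b·(sin φ − φ·cos φ) = 51.420705·(0.43879464 − 0.45425684·0.89858737) = 1.573740

x=56.455452 y=1.573740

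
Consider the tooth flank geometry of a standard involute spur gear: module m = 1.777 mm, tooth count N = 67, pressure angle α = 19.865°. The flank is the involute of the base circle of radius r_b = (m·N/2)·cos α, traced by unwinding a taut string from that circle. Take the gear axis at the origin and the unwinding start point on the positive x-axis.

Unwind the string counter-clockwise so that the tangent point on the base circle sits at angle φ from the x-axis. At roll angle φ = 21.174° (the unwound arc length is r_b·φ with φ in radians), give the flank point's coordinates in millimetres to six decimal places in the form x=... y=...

pitch radius r_p = m·N/2 = 1.777·67/2 = 59.529500
base radius r_b = r_p·cos α = 59.529500·cos 19.865° = 55.987249
roll angle φ = 21.174° = 0.36955602 rad
x = r_b·(cos φ + φ·sin φ) = 55.987249·(0.93248781 + 0.36955602·0.36120146) = 59.680839
y = r_b·(sin φ − φ·cos φ) = 55.987249·(0.36120146 − 0.36955602·0.93248781) = 0.929107

x=59.680839 y=0.929107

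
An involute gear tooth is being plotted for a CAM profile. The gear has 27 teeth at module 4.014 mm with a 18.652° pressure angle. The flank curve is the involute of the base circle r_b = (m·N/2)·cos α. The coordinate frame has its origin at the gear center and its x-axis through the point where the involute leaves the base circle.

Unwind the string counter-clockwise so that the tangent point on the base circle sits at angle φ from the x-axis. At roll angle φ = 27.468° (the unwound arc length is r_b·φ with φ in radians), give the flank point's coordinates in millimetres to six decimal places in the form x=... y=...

x=56.908311 y=1.842714

pitch radius r_p = m·N/2 = 4.014·27/2 = 54.189000
base radius r_b = r_p·cos α = 54.189000·cos 18.652° = 51.342915
roll angle φ = 27.468° = 0.47940704 rad
x = r_b·(cos φ + φ·sin φ) = 51.342915·(0.88726858 + 0.47940704·0.46125314) = 56.908311
y = r_b·(sin φ − φ·cos φ) = 51.342915·(0.46125314 − 0.47940704·0.88726858) = 1.842714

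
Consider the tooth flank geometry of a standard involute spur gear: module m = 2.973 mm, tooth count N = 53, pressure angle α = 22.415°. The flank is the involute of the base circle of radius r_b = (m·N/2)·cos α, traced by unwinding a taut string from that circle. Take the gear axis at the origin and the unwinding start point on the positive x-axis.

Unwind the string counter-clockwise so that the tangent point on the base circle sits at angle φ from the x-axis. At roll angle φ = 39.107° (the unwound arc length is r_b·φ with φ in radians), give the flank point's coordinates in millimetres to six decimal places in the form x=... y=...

pitch radius r_p = m·N/2 = 2.973·53/2 = 78.784500
base radius r_b = r_p·cos α = 78.784500·cos 22.415° = 72.832035
roll angle φ = 39.107° = 0.68254591 rad
x = r_b·(cos φ + φ·sin φ) = 72.832035·(0.77596935 + 0.68254591·0.63077061) = 87.871795
y = r_b·(sin φ − φ·cos φ) = 72.832035·(0.63077061 − 0.68254591·0.77596935) = 7.365934

x=87.871795 y=7.365934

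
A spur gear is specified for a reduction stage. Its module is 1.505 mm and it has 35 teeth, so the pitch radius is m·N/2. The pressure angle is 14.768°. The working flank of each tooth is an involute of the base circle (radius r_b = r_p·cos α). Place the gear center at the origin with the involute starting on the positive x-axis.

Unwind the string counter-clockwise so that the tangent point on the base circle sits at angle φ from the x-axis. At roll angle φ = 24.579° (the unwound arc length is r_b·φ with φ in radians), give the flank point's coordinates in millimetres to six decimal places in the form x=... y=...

pitch radius r_p = m·N/2 = 1.505·35/2 = 26.337500
base radius r_b = r_p·cos α = 26.337500·cos 14.768° = 25.467465
roll angle φ = 24.579° = 0.42898448 rad
x = r_b·(cos φ + φ·sin φ) = 25.467465·(0.90938862 + 0.42898448·0.41594751) = 27.704110
y = r_b·(sin φ − φ·cos φ) = 25.467465·(0.41594751 − 0.42898448·0.90938862) = 0.657924

x=27.704110 y=0.657924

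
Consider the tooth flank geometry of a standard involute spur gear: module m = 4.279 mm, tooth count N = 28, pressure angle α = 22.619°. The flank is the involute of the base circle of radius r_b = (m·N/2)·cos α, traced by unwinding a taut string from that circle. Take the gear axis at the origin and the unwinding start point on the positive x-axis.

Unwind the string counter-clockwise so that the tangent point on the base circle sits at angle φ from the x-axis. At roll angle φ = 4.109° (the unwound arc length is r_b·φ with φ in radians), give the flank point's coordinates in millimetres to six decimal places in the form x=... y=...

x=55.440214 y=0.006795

pitch radius r_p = m·N/2 = 4.279·28/2 = 59.906000
base radius r_b = r_p·cos α = 59.906000·cos 22.619° = 55.298194
roll angle φ = 4.109° = 0.07171558 rad
x = r_b·(cos φ + φ·sin φ) = 55.298194·(0.99742954 + 0.07171558·0.07165412) = 55.440214
y = r_b·(sin φ − φ·cos φ) = 55.298194·(0.07165412 − 0.07171558·0.99742954) = 0.006795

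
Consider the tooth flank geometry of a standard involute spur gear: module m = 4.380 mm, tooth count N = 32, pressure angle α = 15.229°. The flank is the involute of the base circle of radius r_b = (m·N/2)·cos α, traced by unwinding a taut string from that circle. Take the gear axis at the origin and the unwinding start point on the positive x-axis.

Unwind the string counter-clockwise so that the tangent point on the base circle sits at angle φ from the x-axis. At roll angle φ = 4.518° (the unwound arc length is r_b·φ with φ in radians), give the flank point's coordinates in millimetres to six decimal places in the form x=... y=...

x=67.828946 y=0.011045

pitch radius r_p = m·N/2 = 4.380·32/2 = 70.080000
base radius r_b = r_p·cos α = 70.080000·cos 15.229° = 67.619047
roll angle φ = 4.518° = 0.07885398 rad
x = r_b·(cos φ + φ·sin φ) = 67.619047·(0.99689264 + 0.07885398·0.07877228) = 67.828946
y = r_b·(sin φ − φ·cos φ) = 67.619047·(0.07877228 − 0.07885398·0.99689264) = 0.011045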